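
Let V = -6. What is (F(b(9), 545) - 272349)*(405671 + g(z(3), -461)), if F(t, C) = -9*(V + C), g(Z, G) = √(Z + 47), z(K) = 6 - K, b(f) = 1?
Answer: -112452001200 - 1386000*√2 ≈ -1.1245e+11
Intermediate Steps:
g(Z, G) = √(47 + Z)
F(t, C) = 54 - 9*C (F(t, C) = -9*(-6 + C) = 54 - 9*C)
(F(b(9), 545) - 272349)*(405671 + g(z(3), -461)) = ((54 - 9*545) - 272349)*(405671 + √(47 + (6 - 1*3))) = ((54 - 4905) - 272349)*(405671 + √(47 + (6 - 3))) = (-4851 - 272349)*(405671 + √(47 + 3)) = -277200*(405671 + √50) = -277200*(405671 + 5*√2) = -112452001200 - 1386000*√2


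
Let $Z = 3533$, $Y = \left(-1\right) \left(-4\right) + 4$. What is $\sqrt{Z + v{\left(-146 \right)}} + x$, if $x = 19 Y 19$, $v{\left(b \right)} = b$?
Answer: $2888 + \sqrt{3387} \approx 2946.2$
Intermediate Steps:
$Y = 8$ ($Y = 4 + 4 = 8$)
$x = 2888$ ($x = 19 \cdot 8 \cdot 19 = 152 \cdot 19 = 2888$)
$\sqrt{Z + v{\left(-146 \right)}} + x = \sqrt{3533 - 146} + 2888 = \sqrt{3387} + 2888 = 2888 + \sqrt{3387}$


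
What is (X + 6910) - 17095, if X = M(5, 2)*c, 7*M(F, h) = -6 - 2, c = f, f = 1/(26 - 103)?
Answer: -5489707/539 ≈ -10185.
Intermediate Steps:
f = -1/77 (f = 1/(-77) = -1/77 ≈ -0.012987)
c = -1/77 ≈ -0.012987
M(F, h) = -8/7 (M(F, h) = (-6 - 2)/7 = (⅐)*(-8) = -8/7)
X = 8/539 (X = -8/7*(-1/77) = 8/539 ≈ 0.014842)
(X + 6910) - 17095 = (8/539 + 6910) - 17095 = 3724498/539 - 17095 = -5489707/539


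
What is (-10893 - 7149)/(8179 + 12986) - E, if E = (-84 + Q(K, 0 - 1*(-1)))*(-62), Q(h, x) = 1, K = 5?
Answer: -36311044/7055 ≈ -5146.9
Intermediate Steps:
E = 5146 (E = (-84 + 1)*(-62) = -83*(-62) = 5146)
(-10893 - 7149)/(8179 + 12986) - E = (-10893 - 7149)/(8179 + 12986) - 1*5146 = -18042/21165 - 5146 = -18042*1/21165 - 5146 = -6014/7055 - 5146 = -36311044/7055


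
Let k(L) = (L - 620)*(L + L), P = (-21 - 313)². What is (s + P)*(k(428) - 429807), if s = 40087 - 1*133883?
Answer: -10552263840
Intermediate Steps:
s = -93796 (s = 40087 - 133883 = -93796)
P = 111556 (P = (-334)² = 111556)
k(L) = 2*L*(-620 + L) (k(L) = (-620 + L)*(2*L) = 2*L*(-620 + L))
(s + P)*(k(428) - 429807) = (-93796 + 111556)*(2*428*(-620 + 428) - 429807) = 17760*(2*428*(-192) - 429807) = 17760*(-164352 - 429807) = 17760*(-594159) = -10552263840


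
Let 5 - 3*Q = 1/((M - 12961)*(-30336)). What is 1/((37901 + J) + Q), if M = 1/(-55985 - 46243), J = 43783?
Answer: 10048626394656/820828746131729945 ≈ 1.2242e-5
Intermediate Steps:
M = -1/102228 (M = 1/(-102228) = -1/102228 ≈ -9.7821e-6)
Q = 16747710649241/10048626394656 (Q = 5/3 - 1/(3*(-1/102228 - 12961)*(-30336)) = 5/3 - (-1)/(3*(-1324977109/102228)*30336) = 5/3 - (-34076)*(-1)/(1324977109*30336) = 5/3 - ⅓*8519/3349542131552 = 5/3 - 8519/10048626394656 = 16747710649241/10048626394656 ≈ 1.6667)
1/((37901 + J) + Q) = 1/((37901 + 43783) + 16747710649241/10048626394656) = 1/(81684 + 16747710649241/10048626394656) = 1/(820828746131729945/10048626394656) = 10048626394656/820828746131729945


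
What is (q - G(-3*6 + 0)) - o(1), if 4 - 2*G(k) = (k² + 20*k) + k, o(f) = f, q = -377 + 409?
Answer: 2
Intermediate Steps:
q = 32
G(k) = 2 - 21*k/2 - k²/2 (G(k) = 2 - ((k² + 20*k) + k)/2 = 2 - (k² + 21*k)/2 = 2 + (-21*k/2 - k²/2) = 2 - 21*k/2 - k²/2)
(q - G(-3*6 + 0)) - o(1) = (32 - (2 - 21*(-3*6 + 0)/2 - (-3*6 + 0)²/2)) - 1*1 = (32 - (2 - 21*(-18 + 0)/2 - (-18 + 0)²/2)) - 1 = (32 - (2 - 21/2*(-18) - ½*(-18)²)) - 1 = (32 - (2 + 189 - ½*324)) - 1 = (32 - (2 + 189 - 162)) - 1 = (32 - 1*29) - 1 = (32 - 29) - 1 = 3 - 1 = 2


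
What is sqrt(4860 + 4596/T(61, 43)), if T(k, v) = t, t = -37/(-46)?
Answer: 2*sqrt(3618933)/37 ≈ 102.83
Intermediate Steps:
t = 37/46 (t = -37*(-1/46) = 37/46 ≈ 0.80435)
T(k, v) = 37/46
sqrt(4860 + 4596/T(61, 43)) = sqrt(4860 + 4596/(37/46)) = sqrt(4860 + 4596*(46/37)) = sqrt(4860 + 211416/37) = sqrt(391236/37) = 2*sqrt(3618933)/37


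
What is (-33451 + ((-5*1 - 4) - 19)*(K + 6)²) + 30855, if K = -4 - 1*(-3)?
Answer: -3296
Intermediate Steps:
K = -1 (K = -4 + 3 = -1)
(-33451 + ((-5*1 - 4) - 19)*(K + 6)²) + 30855 = (-33451 + ((-5*1 - 4) - 19)*(-1 + 6)²) + 30855 = (-33451 + ((-5 - 4) - 19)*5²) + 30855 = (-33451 + (-9 - 19)*25) + 30855 = (-33451 - 28*25) + 30855 = (-33451 - 700) + 30855 = -34151 + 30855 = -3296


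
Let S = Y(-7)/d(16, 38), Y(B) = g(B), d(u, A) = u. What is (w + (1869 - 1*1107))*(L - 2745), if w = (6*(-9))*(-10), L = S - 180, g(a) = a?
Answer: -30471357/8 ≈ -3.8089e+6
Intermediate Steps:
Y(B) = B
S = -7/16 ≈ -0.43750
L = -2887/16 (L = -7/16 - 180 = -2887/16 ≈ -180.44)
w = 540 (w = -54*(-10) = 540)
(w + (1869 - 1*1107))*(L - 2745) = (540 + (1869 - 1*1107))*(-2887/16 - 2745) = (540 + (1869 - 1107))*(-46807/16) = (540 + 762)*(-46807/16) = 1302*(-46807/16) = -30471357/8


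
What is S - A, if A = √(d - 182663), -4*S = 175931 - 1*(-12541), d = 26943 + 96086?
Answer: -47118 - 3*I*√6626 ≈ -47118.0 - 244.2*I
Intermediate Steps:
d = 123029
S = -47118 (S = -(175931 - 1*(-12541))/4 = -(175931 + 12541)/4 = -¼*188472 = -47118)
A = 3*I*√6626 (A = √(123029 - 182663) = √(-59634) = 3*I*√6626 ≈ 244.2*I)
S - A = -47118 - 3*I*√6626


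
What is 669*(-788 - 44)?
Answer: -556608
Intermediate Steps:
669*(-788 - 44) = 669*(-832) = -556608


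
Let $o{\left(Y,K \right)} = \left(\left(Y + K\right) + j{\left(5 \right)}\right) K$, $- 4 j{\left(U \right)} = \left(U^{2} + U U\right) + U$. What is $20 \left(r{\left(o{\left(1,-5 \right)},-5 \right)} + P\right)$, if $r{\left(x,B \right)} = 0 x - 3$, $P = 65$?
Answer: $1240$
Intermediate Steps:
$j{\left(U \right)} = - \frac{U^{2}}{2} - \frac{U}{4}$ ($j{\left(U \right)} = - \frac{\left(U^{2} + U U\right) + U}{4} = - \frac{\left(U^{2} + U^{2}\right) + U}{4} = - \frac{2 U^{2} + U}{4} = - \frac{U + 2 U^{2}}{4} = - \frac{U^{2}}{2} - \frac{U}{4}$)
$o{\left(Y,K \right)} = K \left(- \frac{55}{4} + K + Y\right)$ ($o{\left(Y,K \right)} = \left(\left(Y + K\right) - \frac{5 \left(1 + 2 \cdot 5\right)}{4}\right) K = \left(\left(K + Y\right) - \frac{5 \left(1 + 10\right)}{4}\right) K = \left(\left(K + Y\right) - \frac{5}{4} \cdot 11\right) K = \left(\left(K + Y\right) - \frac{55}{4}\right) K = \left(- \frac{55}{4} + K + Y\right) K = K \left(- \frac{55}{4} + K + Y\right)$)
$r{\left(x,B \right)} = -3$ ($r{\left(x,B \right)} = 0 - 3 = -3$)
$20 \left(r{\left(o{\left(1,-5 \right)},-5 \right)} + P\right) = 20 \left(-3 + 65\right) = 20 \cdot 62 = 1240$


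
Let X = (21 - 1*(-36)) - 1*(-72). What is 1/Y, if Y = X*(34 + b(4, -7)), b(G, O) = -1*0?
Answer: 1/4386 ≈ 0.00022800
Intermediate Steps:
b(G, O) = 0
X = 129 (X = (21 + 36) + 72 = 57 + 72 = 129)
Y = 4386 (Y = 129*(34 + 0) = 129*34 = 4386)
1/Y = 1/4386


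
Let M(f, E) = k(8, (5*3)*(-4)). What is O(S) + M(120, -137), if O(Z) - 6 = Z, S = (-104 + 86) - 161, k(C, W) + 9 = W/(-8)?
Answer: -349/2 ≈ -174.50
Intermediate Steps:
k(C, W) = -9 - W/8 (k(C, W) = -9 + W/(-8) = -9 + W*(-⅛) = -9 - W/8)
M(f, E) = -3/2 (M(f, E) = -9 - 5*3*(-4)/8 = -9 - 15*(-4)/8 = -9 - ⅛*(-60) = -9 + 15/2 = -3/2)
S = -179 (S = -18 - 161 = -179)
O(Z) = 6 + Z
O(S) + M(120, -137) = (6 - 179) - 3/2 = -173 - 3/2 = -349/2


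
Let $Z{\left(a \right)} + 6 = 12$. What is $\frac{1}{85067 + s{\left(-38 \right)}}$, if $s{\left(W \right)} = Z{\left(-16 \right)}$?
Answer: $\frac{1}{85073} \approx 1.1755 \cdot 10^{-5}$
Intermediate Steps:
$Z{\left(a \right)} = 6$ ($Z{\left(a \right)} = -6 + 12 = 6$)
$s{\left(W \right)} = 6$
$\frac{1}{85067 + s{\left(-38 \right)}} = \frac{1}{85067 + 6} = \frac{1}{85073}$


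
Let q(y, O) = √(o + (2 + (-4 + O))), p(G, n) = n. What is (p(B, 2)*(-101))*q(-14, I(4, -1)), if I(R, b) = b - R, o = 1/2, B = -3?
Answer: -101*I*√26 ≈ -515.0*I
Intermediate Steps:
o = ½ ≈ 0.50000
q(y, O) = √(-3/2 + O) (q(y, O) = √(½ + (2 + (-4 + O))) = √(½ + (-2 + O)) = √(-3/2 + O))
(p(B, 2)*(-101))*q(-14, I(4, -1)) = (2*(-101))*(√(-6 + 4*(-1 - 1*4))/2) = -101*√(-6 + 4*(-1 - 4)) = -101*√(-6 + 4*(-5)) = -101*√(-6 - 20) = -101*√(-26) = -101*I*√26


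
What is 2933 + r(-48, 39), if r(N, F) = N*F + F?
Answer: 1100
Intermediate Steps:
r(N, F) = F + F*N (r(N, F) = F*N + F = F + F*N)
2933 + r(-48, 39) = 2933 + 39*(1 - 48) = 2933 + 39*(-47) = 2933 - 1833 = 1100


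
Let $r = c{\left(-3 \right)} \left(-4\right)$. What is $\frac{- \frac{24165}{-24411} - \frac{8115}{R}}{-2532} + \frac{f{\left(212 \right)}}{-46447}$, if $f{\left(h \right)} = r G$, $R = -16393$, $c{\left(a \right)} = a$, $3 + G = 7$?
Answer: $- \frac{4235294553361}{2614525452759194} \approx -0.0016199$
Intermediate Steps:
$G = 4$ ($G = -3 + 7 = 4$)
$r = 12$ ($r = \left(-3\right) \left(-4\right) = 12$)
$f{\left(h \right)} = 48$ ($f{\left(h \right)} = 12 \cdot 4 = 48$)
$\frac{- \frac{24165}{-24411} - \frac{8115}{R}}{-2532} + \frac{f{\left(212 \right)}}{-46447} = \frac{- \frac{24165}{-24411} - \frac{8115}{-16393}}{-2532} + \frac{48}{-46447} = \left(\left(-24165\right) \left(- \frac{1}{24411}\right) - - \frac{8115}{16393}\right) \left(- \frac{1}{2532}\right) + 48 \left(- \frac{1}{46447}\right) = \left(\frac{8055}{8137} + \frac{8115}{16393}\right) \left(- \frac{1}{2532}\right) - \frac{48}{46447} = \frac{198077370}{133389841} \left(- \frac{1}{2532}\right) - \frac{48}{46447} = - \frac{33012895}{56290512902} - \frac{48}{46447} = - \frac{4235294553361}{2614525452759194}$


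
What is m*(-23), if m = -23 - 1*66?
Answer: 2047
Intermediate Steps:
m = -89 (m = -23 - 66 = -89)
m*(-23) = -89*(-23) = 2047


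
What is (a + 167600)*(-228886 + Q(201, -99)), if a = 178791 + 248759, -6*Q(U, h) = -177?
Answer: -136203945975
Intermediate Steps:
Q(U, h) = 59/2 (Q(U, h) = -⅙*(-177) = 59/2)
a = 427550
(a + 167600)*(-228886 + Q(201, -99)) = (427550 + 167600)*(-228886 + 59/2) = 595150*(-457713/2) = -136203945975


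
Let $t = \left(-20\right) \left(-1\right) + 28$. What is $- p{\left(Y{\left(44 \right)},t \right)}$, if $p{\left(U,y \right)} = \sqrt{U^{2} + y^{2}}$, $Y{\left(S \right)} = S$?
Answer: $- 4 \sqrt{265} \approx -65.115$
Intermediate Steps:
$t = 48$ ($t = 20 + 28 = 48$)
$- p{\left(Y{\left(44 \right)},t \right)} = - \sqrt{44^{2} + 48^{2}} = - \sqrt{1936 + 2304} = - \sqrt{4240} = - 4 \sqrt{265}$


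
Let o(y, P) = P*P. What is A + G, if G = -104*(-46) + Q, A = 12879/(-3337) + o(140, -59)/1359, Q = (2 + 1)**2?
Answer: 21730287055/4534983 ≈ 4791.7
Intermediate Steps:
Q = 9 (Q = 3**2 = 9)
o(y, P) = P**2
A = -5886464/4534983 (A = 12879/(-3337) + (-59)**2/1359 = 12879*(-1/3337) + 3481*(1/1359) = -12879/3337 + 3481/1359 = -5886464/4534983 ≈ -1.2980)
G = 4793 (G = -104*(-46) + 9 = 4784 + 9 = 4793)
A + G = -5886464/4534983 + 4793 = 21730287055/4534983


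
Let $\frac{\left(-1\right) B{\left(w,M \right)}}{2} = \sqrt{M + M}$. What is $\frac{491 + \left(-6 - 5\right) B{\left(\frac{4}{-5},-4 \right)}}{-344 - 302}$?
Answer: $- \frac{491}{646} - \frac{22 i \sqrt{2}}{323} \approx -0.76006 - 0.096324 i$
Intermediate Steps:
$B{\left(w,M \right)} = - 2 \sqrt{2} \sqrt{M}$ ($B{\left(w,M \right)} = - 2 \sqrt{M + M} = - 2 \sqrt{2 M} = - 2 \sqrt{2} \sqrt{M}$)
$\frac{491 + \left(-6 - 5\right) B{\left(\frac{4}{-5},-4 \right)}}{-344 - 302} = \frac{491 + \left(-6 - 5\right) \left(- 2 \sqrt{2} \sqrt{-4}\right)}{-344 - 302} = \frac{491 - 11 \left(- 2 \sqrt{2} \cdot 2 i\right)}{-646} = - \frac{491 - 11 \left(- 4 i \sqrt{2}\right)}{646} = - \frac{491 + 44 i \sqrt{2}}{646} = - \frac{491}{646} - \frac{22 i \sqrt{2}}{323}$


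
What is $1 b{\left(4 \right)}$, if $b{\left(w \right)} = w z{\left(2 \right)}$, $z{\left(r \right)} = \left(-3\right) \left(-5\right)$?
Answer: $60$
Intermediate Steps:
$z{\left(r \right)} = 15$
$b{\left(w \right)} = 15 w$ ($b{\left(w \right)} = w 15 = 15 w$)
$1 b{\left(4 \right)} = 1 \cdot 15 \cdot 4 = 1 \cdot 60 = 60$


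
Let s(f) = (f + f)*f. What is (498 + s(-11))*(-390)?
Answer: -288600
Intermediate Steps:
s(f) = 2*f² (s(f) = (2*f)*f = 2*f²)
(498 + s(-11))*(-390) = (498 + 2*(-11)²)*(-390) = (498 + 2*121)*(-390) = (498 + 242)*(-390) = 740*(-390) = -288600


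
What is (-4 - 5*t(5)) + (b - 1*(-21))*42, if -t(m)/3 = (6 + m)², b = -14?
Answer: 2105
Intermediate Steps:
t(m) = -3*(6 + m)²
(-4 - 5*t(5)) + (b - 1*(-21))*42 = (-4 - (-15)*(6 + 5)²) + (-14 - 1*(-21))*42 = (-4 - (-15)*11²) + (-14 + 21)*42 = (-4 - (-15)*121) + 7*42 = (-4 - 5*(-363)) + 294 = (-4 + 1815) + 294 = 1811 + 294 = 2105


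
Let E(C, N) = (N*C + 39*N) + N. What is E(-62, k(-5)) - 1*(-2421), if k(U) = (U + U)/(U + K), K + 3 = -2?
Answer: 2399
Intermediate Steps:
K = -5 (K = -3 - 2 = -5)
k(U) = 2*U/(-5 + U) (k(U) = (U + U)/(U - 5) = (2*U)/(-5 + U) = 2*U/(-5 + U))
E(C, N) = 40*N + C*N (E(C, N) = (C*N + 39*N) + N = (39*N + C*N) + N = 40*N + C*N)
E(-62, k(-5)) - 1*(-2421) = (2*(-5)/(-5 - 5))*(40 - 62) - 1*(-2421) = (2*(-5)/(-10))*(-22) + 2421 = (2*(-5)*(-⅒))*(-22) + 2421 = 1*(-22) + 2421 = -22 + 2421 = 2399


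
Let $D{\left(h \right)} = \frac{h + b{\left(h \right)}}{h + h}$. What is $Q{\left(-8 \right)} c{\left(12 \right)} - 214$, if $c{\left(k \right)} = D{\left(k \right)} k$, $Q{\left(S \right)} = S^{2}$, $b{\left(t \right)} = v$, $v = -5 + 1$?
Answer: $42$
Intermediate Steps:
$v = -4$
$b{\left(t \right)} = -4$
$D{\left(h \right)} = \frac{-4 + h}{2 h}$ ($D{\left(h \right)} = \frac{h - 4}{h + h} = \frac{-4 + h}{2 h}$)
$c{\left(k \right)} = -2 + \frac{k}{2}$ ($c{\left(k \right)} = \frac{-4 + k}{2 k} k = -2 + \frac{k}{2}$)
$Q{\left(-8 \right)} c{\left(12 \right)} - 214 = \left(-8\right)^{2} \left(-2 + \frac{1}{2} \cdot 12\right) - 214 = 64 \left(-2 + 6\right) - 214 = 64 \cdot 4 - 214 = 256 - 214 = 42$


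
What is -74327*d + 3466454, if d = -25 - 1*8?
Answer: 5919245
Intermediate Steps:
d = -33 (d = -25 - 8 = -33)
-74327*d + 3466454 = -74327*(-33) + 3466454 = 2452791 + 3466454 = 5919245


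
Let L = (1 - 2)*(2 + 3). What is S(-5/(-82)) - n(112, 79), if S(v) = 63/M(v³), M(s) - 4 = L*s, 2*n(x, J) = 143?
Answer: -27313417/489966 ≈ -55.746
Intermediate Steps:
n(x, J) = 143/2 (n(x, J) = (½)*143 = 143/2)
L = -5 (L = -1*5 = -5)
M(s) = 4 - 5*s
S(v) = 63/(4 - 5*v³)
S(-5/(-82)) - n(112, 79) = -63/(-4 + 5*(-5/(-82))³) - 1*143/2 = -63/(-4 + 5*(-5*(-1/82))³) - 143/2 = -63/(-4 + 5*(5/82)³) - 143/2 = -63/(-4 + 5*(125/551368)) - 143/2 = -63/(-4 + 625/551368) - 143/2 = -63/(-2204847/551368) - 143/2 = -63*(-551368/2204847) - 143/2 = 3859576/244983 - 143/2 = -27313417/489966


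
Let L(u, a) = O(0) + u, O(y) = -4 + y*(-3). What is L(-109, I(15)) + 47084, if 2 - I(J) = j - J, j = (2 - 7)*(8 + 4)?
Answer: 46971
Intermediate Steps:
O(y) = -4 - 3*y
j = -60 (j = -5*12 = -60)
I(J) = 62 + J (I(J) = 2 - (-60 - J) = 2 + (60 + J) = 62 + J)
L(u, a) = -4 + u (L(u, a) = (-4 - 3*0) + u = (-4 + 0) + u = -4 + u)
L(-109, I(15)) + 47084 = (-4 - 109) + 47084 = -113 + 47084 = 46971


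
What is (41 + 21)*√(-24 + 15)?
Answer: 186*I ≈ 186.0*I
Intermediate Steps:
(41 + 21)*√(-24 + 15) = 62*√(-9) = 62*(3*I) = 186*I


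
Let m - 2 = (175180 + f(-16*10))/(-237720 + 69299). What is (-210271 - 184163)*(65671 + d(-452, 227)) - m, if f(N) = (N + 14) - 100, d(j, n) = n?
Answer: -4377667976477080/168421 ≈ -2.5992e+10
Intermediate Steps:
f(N) = -86 + N (f(N) = (14 + N) - 100 = -86 + N)
m = 161908/168421 (m = 2 + (175180 + (-86 - 16*10))/(-237720 + 69299) = 2 + (175180 + (-86 - 160))/(-168421) = 2 + (175180 - 246)*(-1/168421) = 2 + 174934*(-1/168421) = 2 - 174934/168421 = 161908/168421 ≈ 0.96133)
(-210271 - 184163)*(65671 + d(-452, 227)) - m = (-210271 - 184163)*(65671 + 227) - 1*161908/168421 = -394434*65898 - 161908/168421 = -25992411732 - 161908/168421 = -4377667976477080/168421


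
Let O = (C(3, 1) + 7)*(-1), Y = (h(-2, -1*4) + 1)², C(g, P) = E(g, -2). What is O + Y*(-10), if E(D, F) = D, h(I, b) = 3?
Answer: -170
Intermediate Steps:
C(g, P) = g
Y = 16 (Y = (3 + 1)² = 4² = 16)
O = -10 (O = (3 + 7)*(-1) = 10*(-1) = -10)
O + Y*(-10) = -10 + 16*(-10) = -10 - 160 = -170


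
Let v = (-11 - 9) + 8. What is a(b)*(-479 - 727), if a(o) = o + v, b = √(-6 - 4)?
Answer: 14472 - 1206*I*√10 ≈ 14472.0 - 3813.7*I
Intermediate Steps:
v = -12 (v = -20 + 8 = -12)
b = I*√10 (b = √(-10) = I*√10 ≈ 3.1623*I)
a(o) = -12 + o (a(o) = o - 12 = -12 + o)
a(b)*(-479 - 727) = (-12 + I*√10)*(-479 - 727) = (-12 + I*√10)*(-1206) = 14472 - 1206*I*√10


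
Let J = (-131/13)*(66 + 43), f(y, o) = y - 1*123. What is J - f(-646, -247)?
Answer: -4282/13 ≈ -329.38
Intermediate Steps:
f(y, o) = -123 + y (f(y, o) = y - 123 = -123 + y)
J = -14279/13 (J = -131*1/13*109 = -131/13*109 = -14279/13 ≈ -1098.4)
J - f(-646, -247) = -14279/13 - (-123 - 646) = -14279/13 - 1*(-769) = -14279/13 + 769 = -4282/13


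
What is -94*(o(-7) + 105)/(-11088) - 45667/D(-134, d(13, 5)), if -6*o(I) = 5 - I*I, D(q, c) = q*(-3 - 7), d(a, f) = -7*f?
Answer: -184577321/5571720 ≈ -33.128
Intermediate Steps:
D(q, c) = -10*q (D(q, c) = q*(-10) = -10*q)
o(I) = -⅚ + I²/6 (o(I) = -(5 - I*I)/6 = -(5 - I²)/6 = -⅚ + I²/6)
-94*(o(-7) + 105)/(-11088) - 45667/D(-134, d(13, 5)) = -94*((-⅚ + (⅙)*(-7)²) + 105)/(-11088) - 45667/((-10*(-134))) = -94*((-⅚ + (⅙)*49) + 105)*(-1/11088) - 45667/1340 = -94*((-⅚ + 49/6) + 105)*(-1/11088) - 45667*1/1340 = -94*(22/3 + 105)*(-1/11088) - 45667/1340 = -94*337/3*(-1/11088) - 45667/1340 = -31678/3*(-1/11088) - 45667/1340 = 15839/16632 - 45667/1340 = -184577321/5571720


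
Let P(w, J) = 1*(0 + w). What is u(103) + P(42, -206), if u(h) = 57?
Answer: 99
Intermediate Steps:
P(w, J) = w (P(w, J) = 1*w = w)
u(103) + P(42, -206) = 57 + 42 = 99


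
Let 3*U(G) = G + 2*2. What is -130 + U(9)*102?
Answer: 312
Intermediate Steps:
U(G) = 4/3 + G/3 (U(G) = (G + 2*2)/3 = (G + 4)/3 = (4 + G)/3 = 4/3 + G/3)
-130 + U(9)*102 = -130 + (4/3 + (⅓)*9)*102 = -130 + (4/3 + 3)*102 = -130 + (13/3)*102 = -130 + 442 = 312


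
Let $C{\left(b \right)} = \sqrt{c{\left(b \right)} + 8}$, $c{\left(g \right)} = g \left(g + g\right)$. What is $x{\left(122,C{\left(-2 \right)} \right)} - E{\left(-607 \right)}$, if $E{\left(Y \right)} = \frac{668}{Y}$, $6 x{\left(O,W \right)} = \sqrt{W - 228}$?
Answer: $\frac{668}{607} + \frac{2 i \sqrt{14}}{3} \approx 1.1005 + 2.4944 i$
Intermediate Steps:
$c{\left(g \right)} = 2 g^{2}$ ($c{\left(g \right)} = g 2 g = 2 g^{2}$)
$C{\left(b \right)} = \sqrt{8 + 2 b^{2}}$ ($C{\left(b \right)} = \sqrt{2 b^{2} + 8} = \sqrt{8 + 2 b^{2}}$)
$x{\left(O,W \right)} = \frac{\sqrt{-228 + W}}{6}$ ($x{\left(O,W \right)} = \frac{\sqrt{W - 228}}{6} = \frac{\sqrt{-228 + W}}{6}$)
$x{\left(122,C{\left(-2 \right)} \right)} - E{\left(-607 \right)} = \frac{\sqrt{-228 + \sqrt{8 + 2 \left(-2\right)^{2}}}}{6} - \frac{668}{-607} = \frac{\sqrt{-228 + \sqrt{8 + 2 \cdot 4}}}{6} - 668 \left(- \frac{1}{607}\right) = \frac{\sqrt{-228 + \sqrt{8 + 8}}}{6} - - \frac{668}{607} = \frac{\sqrt{-228 + \sqrt{16}}}{6} + \frac{668}{607} = \frac{\sqrt{-228 + 4}}{6} + \frac{668}{607} = \frac{\sqrt{-224}}{6} + \frac{668}{607} = \frac{4 i \sqrt{14}}{6} + \frac{668}{607} = \frac{2 i \sqrt{14}}{3} + \frac{668}{607} = \frac{668}{607} + \frac{2 i \sqrt{14}}{3}$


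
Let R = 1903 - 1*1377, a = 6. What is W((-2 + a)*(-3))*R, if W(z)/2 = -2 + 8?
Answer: 6312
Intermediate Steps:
W(z) = 12 (W(z) = 2*(-2 + 8) = 2*6 = 12)
R = 526 (R = 1903 - 1377 = 526)
W((-2 + a)*(-3))*R = 12*526 = 6312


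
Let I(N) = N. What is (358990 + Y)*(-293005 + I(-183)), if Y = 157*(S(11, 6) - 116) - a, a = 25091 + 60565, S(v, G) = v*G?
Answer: -77836722992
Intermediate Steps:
S(v, G) = G*v
a = 85656
Y = -93506 (Y = 157*(6*11 - 116) - 1*85656 = 157*(66 - 116) - 85656 = 157*(-50) - 85656 = -7850 - 85656 = -93506)
(358990 + Y)*(-293005 + I(-183)) = (358990 - 93506)*(-293005 - 183) = 265484*(-293188) = -77836722992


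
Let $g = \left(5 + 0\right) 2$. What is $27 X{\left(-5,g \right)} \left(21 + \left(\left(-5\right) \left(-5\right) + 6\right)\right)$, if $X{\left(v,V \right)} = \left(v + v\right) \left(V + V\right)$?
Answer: $-280800$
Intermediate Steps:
$g = 10$ ($g = 5 \cdot 2 = 10$)
$X{\left(v,V \right)} = 4 V v$ ($X{\left(v,V \right)} = 2 v 2 V = 4 V v$)
$27 X{\left(-5,g \right)} \left(21 + \left(\left(-5\right) \left(-5\right) + 6\right)\right) = 27 \cdot 4 \cdot 10 \left(-5\right) \left(21 + \left(\left(-5\right) \left(-5\right) + 6\right)\right) = 27 \left(-200\right) \left(21 + \left(25 + 6\right)\right) = - 5400 \left(21 + 31\right) = \left(-5400\right) 52 = -280800$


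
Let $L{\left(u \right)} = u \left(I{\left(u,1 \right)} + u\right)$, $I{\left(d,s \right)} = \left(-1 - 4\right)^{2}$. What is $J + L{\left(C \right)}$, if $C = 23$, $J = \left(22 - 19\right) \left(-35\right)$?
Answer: $999$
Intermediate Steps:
$I{\left(d,s \right)} = 25$ ($I{\left(d,s \right)} = \left(-5\right)^{2} = 25$)
$J = -105$ ($J = 3 \left(-35\right) = -105$)
$L{\left(u \right)} = u \left(25 + u\right)$
$J + L{\left(C \right)} = -105 + 23 \left(25 + 23\right) = -105 + 23 \cdot 48 = -105 + 1104 = 999$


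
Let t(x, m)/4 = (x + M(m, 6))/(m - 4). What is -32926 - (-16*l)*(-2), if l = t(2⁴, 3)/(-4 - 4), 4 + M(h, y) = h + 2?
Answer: -33198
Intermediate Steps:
M(h, y) = -2 + h (M(h, y) = -4 + (h + 2) = -4 + (2 + h) = -2 + h)
t(x, m) = 4*(-2 + m + x)/(-4 + m) (t(x, m) = 4*((x + (-2 + m))/(m - 4)) = 4*((-2 + m + x)/(-4 + m)) = 4*(-2 + m + x)/(-4 + m))
l = 17/2 (l = (4*(-2 + 3 + 2⁴)/(-4 + 3))/(-4 - 4) = (4*(-2 + 3 + 16)/(-1))/(-8) = (4*(-1)*17)*(-⅛) = -68*(-⅛) = 17/2 ≈ 8.5000)
-32926 - (-16*l)*(-2) = -32926 - (-16*17/2)*(-2) = -32926 - (-136)*(-2) = -32926 - 1*272 = -32926 - 272 = -33198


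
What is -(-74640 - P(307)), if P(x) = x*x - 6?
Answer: 168883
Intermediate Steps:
P(x) = -6 + x² (P(x) = x² - 6 = -6 + x²)
-(-74640 - P(307)) = -(-74640 - (-6 + 307²)) = -(-74640 - (-6 + 94249)) = -(-74640 - 1*94243) = -(-74640 - 94243) = -1*(-168883) = 168883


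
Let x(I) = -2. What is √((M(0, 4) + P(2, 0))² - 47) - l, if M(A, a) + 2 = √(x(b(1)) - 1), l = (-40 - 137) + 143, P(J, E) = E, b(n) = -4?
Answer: 34 + √(-47 + (-2 + I*√3)²) ≈ 34.509 - 6.8014*I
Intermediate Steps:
l = -34 (l = -177 + 143 = -34)
M(A, a) = -2 + I*√3 (M(A, a) = -2 + √(-2 - 1) = -2 + √(-3) = -2 + I*√3)
√((M(0, 4) + P(2, 0))² - 47) - l = √(((-2 + I*√3) + 0)² - 47) - 1*(-34) = √((-2 + I*√3)² - 47) + 34 = √(-47 + (-2 + I*√3)²) + 34 = 34 + √(-47 + (-2 + I*√3)²)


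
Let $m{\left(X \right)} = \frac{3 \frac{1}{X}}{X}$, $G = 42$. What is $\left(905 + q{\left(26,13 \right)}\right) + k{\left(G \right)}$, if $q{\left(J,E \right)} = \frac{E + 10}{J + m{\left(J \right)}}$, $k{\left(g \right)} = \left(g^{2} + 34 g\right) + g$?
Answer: $\frac{72775029}{17579} \approx 4139.9$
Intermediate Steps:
$k{\left(g \right)} = g^{2} + 35 g$
$m{\left(X \right)} = \frac{3}{X^{2}}$
$q{\left(J,E \right)} = \frac{10 + E}{J + \frac{3}{J^{2}}}$ ($q{\left(J,E \right)} = \frac{E + 10}{J + \frac{3}{J^{2}}} = \frac{10 + E}{J + \frac{3}{J^{2}}}$)
$\left(905 + q{\left(26,13 \right)}\right) + k{\left(G \right)} = \left(905 + \frac{26^{2} \left(10 + 13\right)}{3 + 26^{3}}\right) + 42 \left(35 + 42\right) = \left(905 + 676 \frac{1}{3 + 17576} \cdot 23\right) + 42 \cdot 77 = \left(905 + 676 \cdot \frac{1}{17579} \cdot 23\right) + 3234 = \left(905 + \frac{15548}{17579}\right) + 3234 = \frac{15924543}{17579} + 3234 = \frac{72775029}{17579}$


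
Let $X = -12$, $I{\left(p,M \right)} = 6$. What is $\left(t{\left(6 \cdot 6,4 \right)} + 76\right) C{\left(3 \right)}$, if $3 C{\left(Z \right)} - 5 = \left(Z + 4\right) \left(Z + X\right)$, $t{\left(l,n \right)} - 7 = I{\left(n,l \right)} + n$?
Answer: $-1798$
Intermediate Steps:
$t{\left(l,n \right)} = 13 + n$ ($t{\left(l,n \right)} = 7 + \left(6 + n\right) = 13 + n$)
$C{\left(Z \right)} = \frac{5}{3} + \frac{\left(-12 + Z\right) \left(4 + Z\right)}{3}$ ($C{\left(Z \right)} = \frac{5}{3} + \frac{\left(Z + 4\right) \left(Z - 12\right)}{3} = \frac{5}{3} + \frac{\left(4 + Z\right) \left(-12 + Z\right)}{3} = \frac{5}{3} + \frac{\left(-12 + Z\right) \left(4 + Z\right)}{3}$)
$\left(t{\left(6 \cdot 6,4 \right)} + 76\right) C{\left(3 \right)} = \left(\left(13 + 4\right) + 76\right) \left(- \frac{43}{3} - 8 + \frac{3^{2}}{3}\right) = \left(17 + 76\right) \left(- \frac{43}{3} - 8 + \frac{1}{3} \cdot 9\right) = 93 \left(- \frac{43}{3} - 8 + 3\right) = 93 \left(- \frac{58}{3}\right) = -1798$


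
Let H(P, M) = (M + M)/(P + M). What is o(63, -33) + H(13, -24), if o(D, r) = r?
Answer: -315/11 ≈ -28.636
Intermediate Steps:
H(P, M) = 2*M/(M + P) (H(P, M) = (2*M)/(M + P) = 2*M/(M + P))
o(63, -33) + H(13, -24) = -33 + 2*(-24)/(-24 + 13) = -33 + 2*(-24)/(-11) = -33 + 2*(-24)*(-1/11) = -33 + 48/11 = -315/11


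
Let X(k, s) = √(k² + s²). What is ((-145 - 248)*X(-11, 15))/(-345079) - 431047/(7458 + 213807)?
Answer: -431047/221265 + 393*√346/345079 ≈ -1.9269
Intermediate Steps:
((-145 - 248)*X(-11, 15))/(-345079) - 431047/(7458 + 213807) = ((-145 - 248)*√((-11)² + 15²))/(-345079) - 431047/(7458 + 213807) = -393*√(121 + 225)*(-1/345079) - 431047/221265 = -393*√346*(-1/345079) - 431047*1/221265 = 393*√346/345079 - 431047/221265 = -431047/221265 + 393*√346/345079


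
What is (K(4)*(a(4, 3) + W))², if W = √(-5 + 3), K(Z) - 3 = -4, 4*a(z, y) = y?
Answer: -23/16 + 3*I*√2/2 ≈ -1.4375 + 2.1213*I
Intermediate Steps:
a(z, y) = y/4
K(Z) = -1 (K(Z) = 3 - 4 = -1)
W = I*√2 (W = √(-2) = I*√2 ≈ 1.4142*I)
(K(4)*(a(4, 3) + W))² = (-((¼)*3 + I*√2))² = (-(¾ + I*√2))² = (-¾ - I*√2)²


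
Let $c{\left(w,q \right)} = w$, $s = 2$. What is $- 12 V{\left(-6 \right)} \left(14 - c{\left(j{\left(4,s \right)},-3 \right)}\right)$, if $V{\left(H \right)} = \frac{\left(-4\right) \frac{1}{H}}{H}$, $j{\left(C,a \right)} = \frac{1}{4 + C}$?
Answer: $\frac{37}{2} \approx 18.5$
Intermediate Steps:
$V{\left(H \right)} = - \frac{4}{H^{2}}$
$- 12 V{\left(-6 \right)} \left(14 - c{\left(j{\left(4,s \right)},-3 \right)}\right) = - 12 \left(- \frac{4}{36}\right) \left(14 - \frac{1}{4 + 4}\right) = - 12 \left(\left(-4\right) \frac{1}{36}\right) \left(14 - \frac{1}{8}\right) = \left(-12\right) \left(- \frac{1}{9}\right) \left(14 - \frac{1}{8}\right) = \frac{4 \left(14 - \frac{1}{8}\right)}{3} = \frac{4}{3} \cdot \frac{111}{8} = \frac{37}{2}$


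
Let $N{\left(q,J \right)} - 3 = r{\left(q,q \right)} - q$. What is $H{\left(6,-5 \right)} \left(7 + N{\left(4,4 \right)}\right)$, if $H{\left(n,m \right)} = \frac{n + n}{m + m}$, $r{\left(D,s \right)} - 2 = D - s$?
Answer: $- \frac{48}{5} \approx -9.6$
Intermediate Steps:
$r{\left(D,s \right)} = 2 + D - s$ ($r{\left(D,s \right)} = 2 + \left(D - s\right) = 2 + D - s$)
$H{\left(n,m \right)} = \frac{n}{m}$ ($H{\left(n,m \right)} = \frac{2 n}{2 m} = 2 n \frac{1}{2 m} = \frac{n}{m}$)
$N{\left(q,J \right)} = 5 - q$ ($N{\left(q,J \right)} = 3 - \left(-2 + q\right) = 5 - q$)
$H{\left(6,-5 \right)} \left(7 + N{\left(4,4 \right)}\right) = \frac{6}{-5} \left(7 + \left(5 - 4\right)\right) = 6 \left(- \frac{1}{5}\right) \left(7 + \left(5 - 4\right)\right) = - \frac{6 \left(7 + 1\right)}{5} = \left(- \frac{6}{5}\right) 8 = - \frac{48}{5}$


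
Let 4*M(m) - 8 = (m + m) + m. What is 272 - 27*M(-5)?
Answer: 1277/4 ≈ 319.25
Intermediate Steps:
M(m) = 2 + 3*m/4 (M(m) = 2 + ((m + m) + m)/4 = 2 + (2*m + m)/4 = 2 + (3*m)/4 = 2 + 3*m/4)
272 - 27*M(-5) = 272 - 27*(2 + (¾)*(-5)) = 272 - 27*(2 - 15/4) = 272 - 27*(-7/4) = 272 + 189/4 = 1277/4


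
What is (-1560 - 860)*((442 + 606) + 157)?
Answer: -2916100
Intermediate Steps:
(-1560 - 860)*((442 + 606) + 157) = -2420*(1048 + 157) = -2420*1205 = -2916100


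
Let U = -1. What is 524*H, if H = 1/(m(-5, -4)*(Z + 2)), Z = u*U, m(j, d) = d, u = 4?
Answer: 131/2 ≈ 65.500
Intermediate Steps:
Z = -4 (Z = 4*(-1) = -4)
H = ⅛ (H = 1/(-4*(-4 + 2)) = 1/(-4*(-2)) = 1/8 = ⅛ ≈ 0.12500)
524*H = 524*(⅛) = 131/2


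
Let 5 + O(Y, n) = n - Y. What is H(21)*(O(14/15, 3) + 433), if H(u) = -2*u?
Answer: -90314/5 ≈ -18063.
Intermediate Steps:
O(Y, n) = -5 + n - Y (O(Y, n) = -5 + (n - Y) = -5 + n - Y)
H(21)*(O(14/15, 3) + 433) = (-2*21)*((-5 + 3 - 14/15) + 433) = -42*((-5 + 3 - 14/15) + 433) = -42*(-44/15 + 433) = -42*6451/15 = -90314/5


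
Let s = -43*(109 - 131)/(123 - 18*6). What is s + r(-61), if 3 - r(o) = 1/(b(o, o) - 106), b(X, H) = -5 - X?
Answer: 9913/150 ≈ 66.087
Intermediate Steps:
r(o) = 3 - 1/(-111 - o) (r(o) = 3 - 1/((-5 - o) - 106) = 3 - 1/(-111 - o))
s = 946/15 (s = -(-946)/(123 - 108) = -(-946)/15 = -43*(-22/15) = 946/15 ≈ 63.067)
s + r(-61) = 946/15 + (334 + 3*(-61))/(111 - 61) = 946/15 + (334 - 183)/50 = 946/15 + (1/50)*151 = 946/15 + 151/50 = 9913/150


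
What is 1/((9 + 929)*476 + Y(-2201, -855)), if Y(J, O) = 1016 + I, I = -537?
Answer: 1/446967 ≈ 2.2373e-6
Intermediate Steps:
Y(J, O) = 479 (Y(J, O) = 1016 - 537 = 479)
1/((9 + 929)*476 + Y(-2201, -855)) = 1/((9 + 929)*476 + 479) = 1/(938*476 + 479) = 1/(446488 + 479) = 1/446967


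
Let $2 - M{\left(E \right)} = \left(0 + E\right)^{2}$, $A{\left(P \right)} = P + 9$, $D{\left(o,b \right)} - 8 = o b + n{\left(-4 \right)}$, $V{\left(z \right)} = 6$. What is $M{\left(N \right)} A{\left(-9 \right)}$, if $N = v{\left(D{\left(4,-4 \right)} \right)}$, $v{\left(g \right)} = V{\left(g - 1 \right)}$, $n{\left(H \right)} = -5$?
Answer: $0$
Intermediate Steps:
$D{\left(o,b \right)} = 3 + b o$ ($D{\left(o,b \right)} = 8 + \left(o b - 5\right) = 8 + \left(b o - 5\right) = 8 + \left(-5 + b o\right) = 3 + b o$)
$A{\left(P \right)} = 9 + P$
$v{\left(g \right)} = 6$
$N = 6$
$M{\left(E \right)} = 2 - E^{2}$ ($M{\left(E \right)} = 2 - \left(0 + E\right)^{2} = 2 - E^{2}$)
$M{\left(N \right)} A{\left(-9 \right)} = \left(2 - 6^{2}\right) \left(9 - 9\right) = \left(2 - 36\right) 0 = \left(-34\right) 0 = 0$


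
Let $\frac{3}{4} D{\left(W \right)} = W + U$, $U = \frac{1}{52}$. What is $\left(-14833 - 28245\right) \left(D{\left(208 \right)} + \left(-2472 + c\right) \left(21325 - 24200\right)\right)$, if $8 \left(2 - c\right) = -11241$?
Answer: $- \frac{20575763233529}{156} \approx -1.319 \cdot 10^{11}$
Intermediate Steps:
$U = \frac{1}{52} \approx 0.019231$
$D{\left(W \right)} = \frac{1}{39} + \frac{4 W}{3}$ ($D{\left(W \right)} = \frac{4 \left(W + \frac{1}{52}\right)}{3} = \frac{4 \left(\frac{1}{52} + W\right)}{3} = \frac{1}{39} + \frac{4 W}{3}$)
$c = \frac{11257}{8}$ ($c = 2 - - \frac{11241}{8} = 2 + \frac{11241}{8} = \frac{11257}{8} \approx 1407.1$)
$\left(-14833 - 28245\right) \left(D{\left(208 \right)} + \left(-2472 + c\right) \left(21325 - 24200\right)\right) = \left(-14833 - 28245\right) \left(\left(\frac{1}{39} + \frac{4}{3} \cdot 208\right) + \left(-2472 + \frac{11257}{8}\right) \left(21325 - 24200\right)\right) = - 43078 \left(\left(\frac{1}{39} + \frac{832}{3}\right) - - \frac{24492125}{8}\right) = - 43078 \left(\frac{10817}{39} + \frac{24492125}{8}\right) = \left(-43078\right) \frac{955279411}{312} = - \frac{20575763233529}{156}$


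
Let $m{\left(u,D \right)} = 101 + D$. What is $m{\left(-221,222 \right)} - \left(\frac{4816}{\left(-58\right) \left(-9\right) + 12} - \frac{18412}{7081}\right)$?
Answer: $\frac{598537477}{1890627} \approx 316.58$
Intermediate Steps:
$m{\left(-221,222 \right)} - \left(\frac{4816}{\left(-58\right) \left(-9\right) + 12} - \frac{18412}{7081}\right) = \left(101 + 222\right) - \left(\frac{4816}{\left(-58\right) \left(-9\right) + 12} - \frac{18412}{7081}\right) = 323 - \left(\frac{4816}{522 + 12} - \frac{18412}{7081}\right) = 323 - \left(\frac{4816}{534} - \frac{18412}{7081}\right) = 323 - \left(4816 \cdot \frac{1}{534} - \frac{18412}{7081}\right) = 323 - \left(\frac{2408}{267} - \frac{18412}{7081}\right) = 323 - \frac{12135044}{1890627} = \frac{598537477}{1890627}$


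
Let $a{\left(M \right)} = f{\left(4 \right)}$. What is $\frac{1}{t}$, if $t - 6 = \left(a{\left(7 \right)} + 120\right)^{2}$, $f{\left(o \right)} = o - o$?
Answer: $\frac{1}{14406} \approx 6.9416 \cdot 10^{-5}$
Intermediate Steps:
$f{\left(o \right)} = 0$
$a{\left(M \right)} = 0$
$t = 14406$ ($t = 6 + \left(0 + 120\right)^{2} = 6 + 120^{2} = 6 + 14400 = 14406$)
$\frac{1}{t} = \frac{1}{14406}$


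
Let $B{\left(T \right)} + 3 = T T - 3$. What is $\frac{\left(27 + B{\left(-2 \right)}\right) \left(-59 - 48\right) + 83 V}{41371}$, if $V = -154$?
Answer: $- \frac{15457}{41371} \approx -0.37362$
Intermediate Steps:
$B{\left(T \right)} = -6 + T^{2}$ ($B{\left(T \right)} = -3 + \left(T T - 3\right) = -3 + \left(T^{2} - 3\right) = -3 + \left(-3 + T^{2}\right) = -6 + T^{2}$)
$\frac{\left(27 + B{\left(-2 \right)}\right) \left(-59 - 48\right) + 83 V}{41371} = \frac{\left(27 - \left(6 - \left(-2\right)^{2}\right)\right) \left(-59 - 48\right) + 83 \left(-154\right)}{41371} = \left(\left(27 + \left(-6 + 4\right)\right) \left(-107\right) - 12782\right) \frac{1}{41371} = \left(\left(27 - 2\right) \left(-107\right) - 12782\right) \frac{1}{41371} = \left(25 \left(-107\right) - 12782\right) \frac{1}{41371} = \left(-2675 - 12782\right) \frac{1}{41371} = \left(-15457\right) \frac{1}{41371} = - \frac{15457}{41371}$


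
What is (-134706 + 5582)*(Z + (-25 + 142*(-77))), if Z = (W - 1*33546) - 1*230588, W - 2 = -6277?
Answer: 36331361632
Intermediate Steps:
W = -6275 (W = 2 - 6277 = -6275)
Z = -270409 (Z = (-6275 - 1*33546) - 1*230588 = (-6275 - 33546) - 230588 = -39821 - 230588 = -270409)
(-134706 + 5582)*(Z + (-25 + 142*(-77))) = (-134706 + 5582)*(-270409 + (-25 + 142*(-77))) = -129124*(-270409 + (-25 - 10934)) = -129124*(-270409 - 10959) = -129124*(-281368) = 36331361632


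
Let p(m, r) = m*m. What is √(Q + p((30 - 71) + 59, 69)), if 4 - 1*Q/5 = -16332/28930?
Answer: √2902714694/2893 ≈ 18.623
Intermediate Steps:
p(m, r) = m²
Q = 66026/2893 (Q = 20 - (-81660)/28930 = 20 - 5*(-8166/14465) = 20 + 8166/2893 = 66026/2893 ≈ 22.823)
√(Q + p((30 - 71) + 59, 69)) = √(66026/2893 + ((30 - 71) + 59)²) = √(66026/2893 + (-41 + 59)²) = √(66026/2893 + 18²) = √(66026/2893 + 324) = √(1003358/2893) = √2902714694/2893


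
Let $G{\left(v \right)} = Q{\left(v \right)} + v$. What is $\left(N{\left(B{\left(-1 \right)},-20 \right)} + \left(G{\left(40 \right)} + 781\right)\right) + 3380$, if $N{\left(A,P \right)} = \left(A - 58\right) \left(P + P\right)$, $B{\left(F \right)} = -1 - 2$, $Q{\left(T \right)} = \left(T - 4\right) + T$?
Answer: $6717$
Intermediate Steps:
$Q{\left(T \right)} = -4 + 2 T$ ($Q{\left(T \right)} = \left(-4 + T\right) + T = -4 + 2 T$)
$G{\left(v \right)} = -4 + 3 v$ ($G{\left(v \right)} = \left(-4 + 2 v\right) + v = -4 + 3 v$)
$B{\left(F \right)} = -3$
$N{\left(A,P \right)} = 2 P \left(-58 + A\right)$ ($N{\left(A,P \right)} = \left(-58 + A\right) 2 P = 2 P \left(-58 + A\right)$)
$\left(N{\left(B{\left(-1 \right)},-20 \right)} + \left(G{\left(40 \right)} + 781\right)\right) + 3380 = \left(2 \left(-20\right) \left(-58 - 3\right) + \left(\left(-4 + 3 \cdot 40\right) + 781\right)\right) + 3380 = \left(2 \left(-20\right) \left(-61\right) + \left(\left(-4 + 120\right) + 781\right)\right) + 3380 = \left(2440 + \left(116 + 781\right)\right) + 3380 = \left(2440 + 897\right) + 3380 = 3337 + 3380 = 6717$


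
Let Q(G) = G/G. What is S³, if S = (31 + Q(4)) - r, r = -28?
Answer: 216000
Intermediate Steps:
Q(G) = 1
S = 60 (S = (31 + 1) - 1*(-28) = 32 + 28 = 60)
S³ = 60³ = 216000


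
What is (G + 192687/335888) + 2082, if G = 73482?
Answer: 25381233519/335888 ≈ 75565.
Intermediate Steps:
(G + 192687/335888) + 2082 = (73482 + 192687/335888) + 2082 = 24681914703/335888 + 2082 = 25381233519/335888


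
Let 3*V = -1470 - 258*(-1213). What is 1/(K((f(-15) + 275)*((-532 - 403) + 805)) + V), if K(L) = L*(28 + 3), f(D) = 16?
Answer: -1/1068902 ≈ -9.3554e-7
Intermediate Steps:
K(L) = 31*L (K(L) = L*31 = 31*L)
V = 103828 (V = (-1470 - 258*(-1213))/3 = (-1470 + 312954)/3 = (⅓)*311484 = 103828)
1/(K((f(-15) + 275)*((-532 - 403) + 805)) + V) = 1/(31*((16 + 275)*((-532 - 403) + 805)) + 103828) = 1/(31*(291*(-935 + 805)) + 103828) = 1/(31*(291*(-130)) + 103828) = 1/(31*(-37830) + 103828) = 1/(-1172730 + 103828) = 1/(-1068902) = -1/1068902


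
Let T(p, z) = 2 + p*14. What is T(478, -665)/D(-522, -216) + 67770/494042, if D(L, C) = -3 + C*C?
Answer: 3234395479/11524270713 ≈ 0.28066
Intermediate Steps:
D(L, C) = -3 + C²
T(p, z) = 2 + 14*p
T(478, -665)/D(-522, -216) + 67770/494042 = (2 + 14*478)/(-3 + (-216)²) + 67770/494042 = (2 + 6692)/(-3 + 46656) + 67770*(1/494042) = 6694/46653 + 33885/247021 = 3234395479/11524270713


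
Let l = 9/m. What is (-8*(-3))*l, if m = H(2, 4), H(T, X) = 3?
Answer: 72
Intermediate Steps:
m = 3
l = 3 (l = 9/3 = 9*(⅓) = 3)
(-8*(-3))*l = -8*(-3)*3 = 24*3 = 72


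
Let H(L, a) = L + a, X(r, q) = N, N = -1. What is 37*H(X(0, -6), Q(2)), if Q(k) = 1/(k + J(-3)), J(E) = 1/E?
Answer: -74/5 ≈ -14.800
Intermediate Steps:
X(r, q) = -1
Q(k) = 1/(-⅓ + k) (Q(k) = 1/(k + 1/(-3)) = 1/(k - ⅓) = 1/(-⅓ + k))
37*H(X(0, -6), Q(2)) = 37*(-1 + 3/(-1 + 3*2)) = 37*(-1 + 3/(-1 + 6)) = 37*(-1 + 3/5) = 37*(-1 + 3*(⅕)) = 37*(-1 + ⅗) = 37*(-⅖) = -74/5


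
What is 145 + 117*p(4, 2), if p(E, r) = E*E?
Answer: 2017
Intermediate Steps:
p(E, r) = E²
145 + 117*p(4, 2) = 145 + 117*4² = 145 + 117*16 = 145 + 1872 = 2017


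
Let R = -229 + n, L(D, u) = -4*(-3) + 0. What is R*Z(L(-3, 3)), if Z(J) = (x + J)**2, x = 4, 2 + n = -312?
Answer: -139008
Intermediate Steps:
n = -314 (n = -2 - 312 = -314)
L(D, u) = 12 (L(D, u) = 12 + 0 = 12)
R = -543 (R = -229 - 314 = -543)
Z(J) = (4 + J)**2
R*Z(L(-3, 3)) = -543*(4 + 12)**2 = -543*16**2 = -543*256 = -139008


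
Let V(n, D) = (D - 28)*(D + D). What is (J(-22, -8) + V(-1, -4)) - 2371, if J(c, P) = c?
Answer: -2137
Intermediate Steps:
V(n, D) = 2*D*(-28 + D) (V(n, D) = (-28 + D)*(2*D) = 2*D*(-28 + D))
(J(-22, -8) + V(-1, -4)) - 2371 = (-22 + 2*(-4)*(-28 - 4)) - 2371 = (-22 + 2*(-4)*(-32)) - 2371 = (-22 + 256) - 2371 = 234 - 2371 = -2137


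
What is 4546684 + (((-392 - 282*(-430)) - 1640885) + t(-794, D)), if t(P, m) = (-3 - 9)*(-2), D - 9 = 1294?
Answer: 3026691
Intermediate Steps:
D = 1303 (D = 9 + 1294 = 1303)
t(P, m) = 24 (t(P, m) = -12*(-2) = 24)
4546684 + (((-392 - 282*(-430)) - 1640885) + t(-794, D)) = 4546684 + (((-392 - 282*(-430)) - 1640885) + 24) = 4546684 + (((-392 + 121260) - 1640885) + 24) = 4546684 + ((120868 - 1640885) + 24) = 4546684 + (-1520017 + 24) = 4546684 - 1519993 = 3026691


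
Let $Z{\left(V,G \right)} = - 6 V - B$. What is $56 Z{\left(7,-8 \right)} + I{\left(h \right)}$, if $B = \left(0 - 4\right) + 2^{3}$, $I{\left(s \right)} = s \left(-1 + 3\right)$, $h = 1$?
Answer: $-2574$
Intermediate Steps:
$I{\left(s \right)} = 2 s$ ($I{\left(s \right)} = s 2 = 2 s$)
$B = 4$ ($B = -4 + 8 = 4$)
$Z{\left(V,G \right)} = -4 - 6 V$ ($Z{\left(V,G \right)} = - 6 V - 4 = -4 - 6 V$)
$56 Z{\left(7,-8 \right)} + I{\left(h \right)} = 56 \left(-4 - 42\right) + 2 \cdot 1 = 56 \left(-4 - 42\right) + 2 = 56 \left(-46\right) + 2 = -2576 + 2 = -2574$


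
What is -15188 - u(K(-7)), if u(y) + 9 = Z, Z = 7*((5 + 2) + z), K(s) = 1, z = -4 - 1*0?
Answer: -15200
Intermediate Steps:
z = -4 (z = -4 + 0 = -4)
Z = 21 (Z = 7*((5 + 2) - 4) = 7*(7 - 4) = 7*3 = 21)
u(y) = 12 (u(y) = -9 + 21 = 12)
-15188 - u(K(-7)) = -15188 - 1*12 = -15188 - 12 = -15200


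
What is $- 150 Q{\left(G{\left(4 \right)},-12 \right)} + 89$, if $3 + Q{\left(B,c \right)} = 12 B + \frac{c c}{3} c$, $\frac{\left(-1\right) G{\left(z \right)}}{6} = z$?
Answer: $130139$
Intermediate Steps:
$G{\left(z \right)} = - 6 z$
$Q{\left(B,c \right)} = -3 + 12 B + \frac{c^{3}}{3}$ ($Q{\left(B,c \right)} = -3 + \left(12 B + \frac{c c}{3} c\right) = -3 + \left(12 B + c^{2} \cdot \frac{1}{3} c\right) = -3 + \left(12 B + \frac{c^{2}}{3} c\right) = -3 + \left(12 B + \frac{c^{3}}{3}\right) = -3 + 12 B + \frac{c^{3}}{3}$)
$- 150 Q{\left(G{\left(4 \right)},-12 \right)} + 89 = - 150 \left(-3 + 12 \left(\left(-6\right) 4\right) + \frac{\left(-12\right)^{3}}{3}\right) + 89 = - 150 \left(-3 + 12 \left(-24\right) + \frac{1}{3} \left(-1728\right)\right) + 89 = - 150 \left(-3 - 288 - 576\right) + 89 = \left(-150\right) \left(-867\right) + 89 = 130050 + 89 = 130139$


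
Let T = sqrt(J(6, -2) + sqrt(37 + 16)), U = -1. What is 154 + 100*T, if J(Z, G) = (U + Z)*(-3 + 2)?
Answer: 154 + 100*sqrt(-5 + sqrt(53)) ≈ 305.00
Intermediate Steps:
J(Z, G) = 1 - Z (J(Z, G) = (-1 + Z)*(-3 + 2) = (-1 + Z)*(-1) = 1 - Z)
T = sqrt(-5 + sqrt(53)) (T = sqrt((1 - 1*6) + sqrt(37 + 16)) = sqrt((1 - 6) + sqrt(53)) = sqrt(-5 + sqrt(53)) ≈ 1.5100)
154 + 100*T = 154 + 100*sqrt(-5 + sqrt(53))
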